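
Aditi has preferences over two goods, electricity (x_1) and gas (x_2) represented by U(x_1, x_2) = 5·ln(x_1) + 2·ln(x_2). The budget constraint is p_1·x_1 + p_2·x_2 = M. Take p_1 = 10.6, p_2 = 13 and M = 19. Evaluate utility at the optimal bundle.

V = -0.511

Demand: x_1*(p_1,p_2,M) = 5/7·M/p_1 and x_2* = 2/7·M/p_2.
At p_1=10.6, p_2=13, M=19: x_1* = 5/7·19/10.6 = 1.2803, x_2* = 0.4176.
Utility at the optimum: U(1.2803, 0.4176) = -0.511.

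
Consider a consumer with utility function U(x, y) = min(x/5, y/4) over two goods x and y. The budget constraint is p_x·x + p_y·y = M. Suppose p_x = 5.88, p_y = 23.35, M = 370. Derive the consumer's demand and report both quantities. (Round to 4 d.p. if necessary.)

x* = 15.0651, y* = 12.0521

Leontief preferences: the optimum is at the kink where x/5 = y/4, i.e. y = (4/5)·x.
Budget: p_x·x + p_y·(4/5)·x = M, so (5·p_x + 4·p_y)·x = 5·M.
Demand: x*(p_x,p_y,M) = 5·M/(5·p_x + 4·p_y), y* = 4·M/(5·p_x + 4·p_y).
Here 5·5.88 + 4·23.35 = 122.8, giving x* = 15.0651 and y* = 12.0521.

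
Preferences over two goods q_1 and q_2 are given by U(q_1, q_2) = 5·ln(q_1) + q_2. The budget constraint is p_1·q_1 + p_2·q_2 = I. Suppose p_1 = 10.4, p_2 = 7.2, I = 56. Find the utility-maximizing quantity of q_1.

q_1* = 3.4615

MU_q_1 = 5/q_1, MU_q_2 = 1. Tangency: 5/q_1 = p_1/p_2.
So q_1*(p_1,p_2) = 5·p_2/p_1, independent of income; and q_2* = (I − 5·p_2)/p_2.
At the given prices: q_1* = 5·7.2/10.4 = 3.4615.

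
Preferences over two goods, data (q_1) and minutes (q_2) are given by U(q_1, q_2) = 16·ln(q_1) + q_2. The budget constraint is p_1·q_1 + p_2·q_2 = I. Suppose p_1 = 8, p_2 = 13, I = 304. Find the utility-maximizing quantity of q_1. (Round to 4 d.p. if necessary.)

MU_q_1 = 16/q_1, MU_q_2 = 1. Tangency: 16/q_1 = p_1/p_2.
So q_1*(p_1,p_2) = 16·p_2/p_1, independent of income; and q_2* = (I − 16·p_2)/p_2.
At the given prices: q_1* = 16·13/8 = 26.

q_1* = 26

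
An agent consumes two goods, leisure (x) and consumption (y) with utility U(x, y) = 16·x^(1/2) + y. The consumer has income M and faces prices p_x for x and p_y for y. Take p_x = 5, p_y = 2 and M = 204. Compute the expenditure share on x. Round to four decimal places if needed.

share on x = 0.251

Plugging in: x* = (8·2/5)² = 10.24, y* = 76.4.
Expenditure on x: 5·10.24 = 51.2; share = 0.251.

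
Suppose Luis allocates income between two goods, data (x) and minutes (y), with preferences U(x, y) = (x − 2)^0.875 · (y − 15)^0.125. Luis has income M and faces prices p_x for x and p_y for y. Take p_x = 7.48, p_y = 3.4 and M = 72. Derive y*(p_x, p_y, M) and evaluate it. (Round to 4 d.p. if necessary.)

y* = 15.2221

MRS = 7·(y−15)/(x−2). Tangency with p_x/p_y gives y−15 = (1/7)·(p_x/p_y)·(x−2).
After buying the subsistence bundle (2, 15), a share 0.875 of the remaining income goes to x: x* = 2 + 0.875·(M − 2p_x − 15p_y)/p_x.
Discretionary income = 72 − 2·7.48 − 15·3.4 = 6.04; y* = 15 + 0.125·6.04/3.4 = 15.2221.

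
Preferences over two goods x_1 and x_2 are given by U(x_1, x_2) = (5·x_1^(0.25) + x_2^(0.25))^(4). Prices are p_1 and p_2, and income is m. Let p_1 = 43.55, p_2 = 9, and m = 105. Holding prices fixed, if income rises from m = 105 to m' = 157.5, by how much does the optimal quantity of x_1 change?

From the CES first-order condition, 5·(x_2/x_1)^(0.75) = p_1/p_2.
Hence x_2/x_1 = ((1/5)·p_1/p_2)^(1/(0.75)), i.e. raised to the 4/3 power.
Substitute x_2 = (x_2/x_1)·x_1 into the budget: x_1* = m/(p_1 + p_2·(x_2/x_1)).
Numerically x_2/x_1 = 0.957269, so x_1* = 105/(43.55 + 9·0.957269) = 2.0128.
At m' = 157.5: x_1* = 3.0192. Change: 3.0192 − 2.0128 = 1.0064.

Δx_1* = 1.0064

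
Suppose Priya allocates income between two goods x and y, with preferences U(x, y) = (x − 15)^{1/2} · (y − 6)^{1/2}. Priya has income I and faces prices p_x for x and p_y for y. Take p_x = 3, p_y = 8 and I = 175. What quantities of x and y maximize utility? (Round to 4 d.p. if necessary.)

MRS = (y−6)/(x−15). Tangency with p_x/p_y gives y−6 = (p_x/p_y)·(x−15).
After buying the subsistence bundle (15, 6), a share 0.5 of the remaining income goes to x: x* = 15 + 0.5·(I − 15p_x − 6p_y)/p_x.
Discretionary income = 175 − 15·3 − 6·8 = 82; x* = 15 + 0.5·82/3 = 28.6667; y* = 6 + 0.5·82/8 = 11.125.

x* = 28.6667, y* = 11.125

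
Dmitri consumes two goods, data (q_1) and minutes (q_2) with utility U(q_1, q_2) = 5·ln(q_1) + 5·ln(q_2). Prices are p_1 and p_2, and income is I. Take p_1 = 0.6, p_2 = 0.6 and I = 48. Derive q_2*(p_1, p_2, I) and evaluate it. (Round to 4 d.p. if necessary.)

Tangency: MRS = q_2/q_1 = p_1/p_2.
So 5·p_2·q_2 = 5·p_1·q_1; combined with the budget, a share 0.5 of income goes to q_1.
Demand: q_1*(p_1,p_2,I) = 0.5·I/p_1 and q_2* = 0.5·I/p_2.
At p_1=0.6, p_2=0.6, I=48: q_2* = 0.5·48/0.6 = 40.

q_2* = 40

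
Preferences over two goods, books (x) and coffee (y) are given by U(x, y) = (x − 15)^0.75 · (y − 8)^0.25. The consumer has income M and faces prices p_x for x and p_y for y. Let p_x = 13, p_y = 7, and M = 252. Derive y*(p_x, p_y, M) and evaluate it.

y* = 8.0357

This is Cobb-Douglas in (x−15, y−8): tangency gives 0.75·p_y·(y−8) = 0.25·p_x·(x−15).
Substituting into the budget: x* = 15 + 0.75·(M − 15·p_x − 8·p_y)/p_x, and y* = 8 + 0.25·(…)/p_y.
Discretionary income = 252 − 15·13 − 8·7 = 1; y* = 8 + 0.25·1/7 = 8.0357.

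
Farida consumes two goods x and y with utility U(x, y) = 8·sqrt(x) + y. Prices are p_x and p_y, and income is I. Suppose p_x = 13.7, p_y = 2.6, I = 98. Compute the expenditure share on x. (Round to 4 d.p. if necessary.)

Set MRS = p_x/p_y: 4·x^(−1/2) = p_x/p_y.
Solve: √x = 4·p_y/p_x, so x*(p_x,p_y) = (4·p_y/p_x)², and y* = (I − p_x·x*)/p_y.
Plugging in: x* = (4·2.6/13.7)² = 0.5763, y* = 34.6558.
Expenditure on x: 13.7·0.5763 = 7.8949; share = 0.0806.

share on x = 0.0806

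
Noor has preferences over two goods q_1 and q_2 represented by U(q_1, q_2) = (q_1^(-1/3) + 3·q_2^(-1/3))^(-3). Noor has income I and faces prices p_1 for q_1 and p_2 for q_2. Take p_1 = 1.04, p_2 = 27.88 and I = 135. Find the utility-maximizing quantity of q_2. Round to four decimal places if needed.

From the CES first-order condition, (1/3)·(q_2/q_1)^(4/3) = p_1/p_2.
Solve for the ratio: q_2/q_1 = [3·p_1/p_2]^(0.75).
With the ratio pinned down, the budget gives q_1* = I/(p_1 + p_2·(q_2/q_1)) and q_2* = (q_2/q_1)·q_1*.
Numerically q_2/q_1 = 0.193485, so q_1* = 135/(1.04 + 27.88·0.193485) = 20.9811 and q_2* = 0.193485·20.9811 = 4.0595.

q_2* = 4.0595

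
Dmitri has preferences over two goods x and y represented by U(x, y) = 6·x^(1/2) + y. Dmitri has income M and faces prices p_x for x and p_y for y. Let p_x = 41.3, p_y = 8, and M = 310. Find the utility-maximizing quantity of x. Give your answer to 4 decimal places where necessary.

x* = 0.3377

Utility is quasi-linear in y; the FOC for x is 3/√x = p_x/p_y.
Solve: √x = 3·p_y/p_x, so x*(p_x,p_y) = (3·p_y/p_x)², and y* = (M − p_x·x*)/p_y.
Plugging in: x* = (3·8/41.3)² = 0.3377.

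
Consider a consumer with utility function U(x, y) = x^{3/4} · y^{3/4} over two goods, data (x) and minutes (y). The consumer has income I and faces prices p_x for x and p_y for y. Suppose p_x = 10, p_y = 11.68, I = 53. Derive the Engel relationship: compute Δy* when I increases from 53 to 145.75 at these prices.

At p_x=10, p_y=11.68, I=53: y* = 0.5·53/11.68 = 2.2688.
At I' = 145.75: y* = 6.2393. Change: 6.2393 − 2.2688 = 3.9705.

Δy* = 3.9705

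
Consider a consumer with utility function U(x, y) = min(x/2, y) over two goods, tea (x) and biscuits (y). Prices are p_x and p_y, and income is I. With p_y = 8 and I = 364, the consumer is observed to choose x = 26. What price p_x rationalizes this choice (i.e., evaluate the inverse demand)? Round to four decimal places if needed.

p_x = 10

With perfect complements, no substitution: consume in ratio x:y = 2:1.
Budget: p_x·x + p_y·(1/2)·x = I, so (2·p_x + p_y)·x = 2·I.
Demand: x*(p_x,p_y,I) = 2·I/(2·p_x + p_y), y* = I/(2·p_x + p_y).
Set x* = 26 in the demand function and solve for p_x: p_x = 10.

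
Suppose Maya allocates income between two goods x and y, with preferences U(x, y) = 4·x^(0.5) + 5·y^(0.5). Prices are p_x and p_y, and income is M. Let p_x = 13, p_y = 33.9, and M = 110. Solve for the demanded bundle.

x* = 5.2911, y* = 1.2158

From the CES first-order condition, (4/5)·(y/x)^(0.5) = p_x/p_y.
Solve for the ratio: y/x = [(5/4)·p_x/p_y]^(2).
Substitute y = (y/x)·x into the budget: x* = M/(p_x + p_y·(y/x)).
Numerically y/x = 0.229777, so x* = 110/(13 + 33.9·0.229777) = 5.2911 and y* = 0.229777·5.2911 = 1.2158.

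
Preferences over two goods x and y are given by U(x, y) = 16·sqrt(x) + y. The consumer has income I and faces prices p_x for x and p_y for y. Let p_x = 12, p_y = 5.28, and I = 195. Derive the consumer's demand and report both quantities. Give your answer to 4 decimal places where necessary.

x* = 12.3904, y* = 8.7718

Set MRS = p_x/p_y: 8·x^(−1/2) = p_x/p_y.
Thus x* = (8·p_y/p_x)² — independent of I — with the rest of income spent on y.
Plugging in: x* = (8·5.28/12)² = 12.3904, y* = 8.7718.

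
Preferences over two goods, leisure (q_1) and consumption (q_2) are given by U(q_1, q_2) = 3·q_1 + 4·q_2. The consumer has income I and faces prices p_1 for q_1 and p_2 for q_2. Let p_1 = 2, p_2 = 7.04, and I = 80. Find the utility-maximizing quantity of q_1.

q_1* = 40

Perfect substitutes: compare marginal utility per dollar. 3/p_1 vs 4/p_2 → 1.5 vs 0.5682.
q_1 gives more utility per dollar, so spend all income on q_1: q_1* = I/p_1, q_2* = 0.
Numerically: q_1* = 40, q_2* = 0.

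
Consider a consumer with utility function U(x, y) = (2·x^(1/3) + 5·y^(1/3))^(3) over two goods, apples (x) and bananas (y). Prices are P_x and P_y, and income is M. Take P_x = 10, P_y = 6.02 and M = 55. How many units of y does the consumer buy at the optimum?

y* = 7.6372

Numerically y/x = 8.462823, so x* = 55/(10 + 6.02·8.462823) = 0.9024 and y* = 8.462823·0.9024 = 7.6372.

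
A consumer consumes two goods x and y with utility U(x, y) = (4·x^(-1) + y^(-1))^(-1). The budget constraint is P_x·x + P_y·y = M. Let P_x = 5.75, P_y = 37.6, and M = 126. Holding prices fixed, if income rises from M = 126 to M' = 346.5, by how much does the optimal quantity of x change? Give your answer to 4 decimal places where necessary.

Δx* = 16.8297

From the CES first-order condition, 4·(y/x)^(2) = P_x/P_y.
Solve for the ratio: y/x = [(1/4)·P_x/P_y]^(0.5).
With the ratio pinned down, the budget gives x* = M/(P_x + P_y·(y/x)) and y* = (y/x)·x*.
Numerically y/x = 0.195528, so x* = 126/(5.75 + 37.6·0.195528) = 9.6169.
At M' = 346.5: x* = 26.4466. Change: 26.4466 − 9.6169 = 16.8297.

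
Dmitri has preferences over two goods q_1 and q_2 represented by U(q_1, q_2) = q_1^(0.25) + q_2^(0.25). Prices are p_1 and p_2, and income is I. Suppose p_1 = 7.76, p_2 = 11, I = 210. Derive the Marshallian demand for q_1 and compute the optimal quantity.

q_1* = 14.3169

MRS = MU_q_1/MU_q_2 = (q_2/q_1)^(0.75). Set equal to p_1/p_2.
Solve for the ratio: q_2/q_1 = [p_1/p_2]^(4/3).
Substitute q_2 = (q_2/q_1)·q_1 into the budget: q_1* = I/(p_1 + p_2·(q_2/q_1)).
Numerically q_2/q_1 = 0.627999, so q_1* = 210/(7.76 + 11·0.627999) = 14.3169.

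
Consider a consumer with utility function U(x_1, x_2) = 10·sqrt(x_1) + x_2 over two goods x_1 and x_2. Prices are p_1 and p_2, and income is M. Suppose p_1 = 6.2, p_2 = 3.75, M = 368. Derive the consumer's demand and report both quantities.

x_1* = 9.1457, x_2* = 83.0124

Plugging in: x_1* = (5·3.75/6.2)² = 9.1457, x_2* = 83.0124.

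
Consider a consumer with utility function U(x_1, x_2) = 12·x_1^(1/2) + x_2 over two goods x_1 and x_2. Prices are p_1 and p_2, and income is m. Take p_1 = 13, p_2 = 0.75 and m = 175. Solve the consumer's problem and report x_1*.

x_1* = 0.1198

Utility is quasi-linear in x_2; the FOC for x_1 is 6/√x_1 = p_1/p_2.
Thus x_1* = (6·p_2/p_1)² — independent of m — with the rest of income spent on x_2.
Plugging in: x_1* = (6·0.75/13)² = 0.1198.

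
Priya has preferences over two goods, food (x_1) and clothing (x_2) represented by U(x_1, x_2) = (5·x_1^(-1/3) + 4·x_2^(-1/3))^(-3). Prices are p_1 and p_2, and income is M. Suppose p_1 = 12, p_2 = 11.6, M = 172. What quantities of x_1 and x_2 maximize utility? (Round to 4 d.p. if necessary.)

MU_x_1 ∝ 5·x_1^(-4/3), MU_x_2 ∝ 4·x_2^(-4/3), so MRS = (5/4)·(x_2/x_1)^(4/3) = p_1/p_2.
Solve for the ratio: x_2/x_1 = [(4/5)·p_1/p_2]^(0.75).
With the ratio pinned down, the budget gives x_1* = M/(p_1 + p_2·(x_2/x_1)) and x_2* = (x_2/x_1)·x_1*.
Numerically x_2/x_1 = 0.867681, so x_1* = 172/(12 + 11.6·0.867681) = 7.7951 and x_2* = 0.867681·7.7951 = 6.7637.

x_1* = 7.7951, x_2* = 6.7637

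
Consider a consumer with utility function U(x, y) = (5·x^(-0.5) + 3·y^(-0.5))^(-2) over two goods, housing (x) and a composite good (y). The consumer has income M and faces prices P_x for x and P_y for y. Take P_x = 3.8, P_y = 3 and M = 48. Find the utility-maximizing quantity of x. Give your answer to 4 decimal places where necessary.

MRS = MU_x/MU_y = (5/3)·(y/x)^(1.5). Set equal to P_x/P_y.
Hence y/x = ((3/5)·P_x/P_y)^(1/(1.5)), i.e. raised to the 2/3 power.
Substitute y = (y/x)·x into the budget: x* = M/(P_x + P_y·(y/x)).
Numerically y/x = 0.832803, so x* = 48/(3.8 + 3·0.832803) = 7.621.

x* = 7.621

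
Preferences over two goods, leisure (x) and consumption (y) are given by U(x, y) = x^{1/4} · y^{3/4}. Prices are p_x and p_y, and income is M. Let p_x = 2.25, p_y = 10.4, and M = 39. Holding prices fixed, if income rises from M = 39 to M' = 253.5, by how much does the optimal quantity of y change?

MU_x/MU_y = (0.25·y)/(0.75·x); tangency sets this equal to p_x/p_y.
So 0.25·p_y·y = 0.75·p_x·x; combined with the budget, a share 0.25 of income goes to x.
Demand: x*(p_x,p_y,M) = 0.25·M/p_x and y* = 0.75·M/p_y.
At p_x=2.25, p_y=10.4, M=39: y* = 0.75·39/10.4 = 2.8125.
At M' = 253.5: y* = 18.2812. Change: 18.2812 − 2.8125 = 15.4688.

Δy* = 15.4688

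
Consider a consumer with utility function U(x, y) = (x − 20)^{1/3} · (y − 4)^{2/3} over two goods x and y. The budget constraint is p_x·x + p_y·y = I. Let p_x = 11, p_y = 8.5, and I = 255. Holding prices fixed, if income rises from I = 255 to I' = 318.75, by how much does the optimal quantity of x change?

Δx* = 1.9318

Let x' = x−20, y' = y−4. MRS = (1/2)·y'/x' = p_x/p_y.
After buying the subsistence bundle (20, 4), a share 1/3 of the remaining income goes to x: x* = 20 + 1/3·(I − 20p_x − 4p_y)/p_x.
Discretionary income = 255 − 20·11 − 4·8.5 = 1; x* = 20 + 1/3·1/11 = 20.0303.
At I' = 318.75: x* = 21.9621. Change: 21.9621 − 20.0303 = 1.9318.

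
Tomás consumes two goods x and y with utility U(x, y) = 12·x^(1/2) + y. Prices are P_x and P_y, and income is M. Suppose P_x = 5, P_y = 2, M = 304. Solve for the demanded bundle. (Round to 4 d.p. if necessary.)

x* = 5.76, y* = 137.6

Set MRS = P_x/P_y: 6·x^(−1/2) = P_x/P_y.
Thus x* = (6·P_y/P_x)² — independent of M — with the rest of income spent on y.
Plugging in: x* = (6·2/5)² = 5.76, y* = 137.6.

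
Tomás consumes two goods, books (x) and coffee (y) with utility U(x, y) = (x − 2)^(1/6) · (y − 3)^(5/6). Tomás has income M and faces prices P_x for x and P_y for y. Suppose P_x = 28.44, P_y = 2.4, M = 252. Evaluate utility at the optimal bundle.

After buying the subsistence bundle (2, 3), a share 1/6 of the remaining income goes to x: x* = 2 + 1/6·(M − 2P_x − 3P_y)/P_x.
Discretionary income = 252 − 2·28.44 − 3·2.4 = 187.92; x* = 2 + 1/6·187.92/28.44 = 3.1013; y* = 3 + 5/6·187.92/2.4 = 68.25.
Utility at the optimum: U(3.1013, 68.25) = 33.047.

V = 33.047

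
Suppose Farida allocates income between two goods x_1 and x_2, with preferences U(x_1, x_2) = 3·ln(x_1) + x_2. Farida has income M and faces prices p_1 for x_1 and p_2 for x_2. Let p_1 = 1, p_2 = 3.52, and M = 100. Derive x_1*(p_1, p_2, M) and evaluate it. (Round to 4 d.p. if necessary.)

x_1* = 10.56

Set MRS = p_1/p_2: (3/x_1)/1 = p_1/p_2.
So x_1*(p_1,p_2) = 3·p_2/p_1, independent of income; and x_2* = (M − 3·p_2)/p_2.
At the given prices: x_1* = 3·3.52/1 = 10.56.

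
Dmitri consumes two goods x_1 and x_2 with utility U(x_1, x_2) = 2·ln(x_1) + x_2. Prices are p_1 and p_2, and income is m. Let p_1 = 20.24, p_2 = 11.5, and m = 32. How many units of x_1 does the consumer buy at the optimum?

Set MRS = p_1/p_2: (2/x_1)/1 = p_1/p_2.
So x_1*(p_1,p_2) = 2·p_2/p_1, independent of income; and x_2* = (m − 2·p_2)/p_2.
At the given prices: x_1* = 2·11.5/20.24 = 1.1364.

x_1* = 1.1364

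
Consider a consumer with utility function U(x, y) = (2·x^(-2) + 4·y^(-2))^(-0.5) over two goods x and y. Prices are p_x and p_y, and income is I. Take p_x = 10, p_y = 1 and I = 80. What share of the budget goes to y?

share on y = 0.2135

From the CES first-order condition, (1/2)·(y/x)^(3) = p_x/p_y.
Solve for the ratio: y/x = [2·p_x/p_y]^(1/3).
With the ratio pinned down, the budget gives x* = I/(p_x + p_y·(y/x)) and y* = (y/x)·x*.
Numerically y/x = 2.714418, so x* = 80/(10 + 1·2.714418) = 6.2921 and y* = 2.714418·6.2921 = 17.0793.
Expenditure on y: 1·17.0793 = 17.0793; share = 0.2135.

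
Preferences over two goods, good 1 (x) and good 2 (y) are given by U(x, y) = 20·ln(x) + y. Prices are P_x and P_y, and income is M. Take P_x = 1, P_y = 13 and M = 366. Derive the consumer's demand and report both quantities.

So x*(P_x,P_y) = 20·P_y/P_x, independent of income; and y* = (M − 20·P_y)/P_y.
At the given prices: x* = 20·13/1 = 260, and y* = 8.1538.

x* = 260, y* = 8.1538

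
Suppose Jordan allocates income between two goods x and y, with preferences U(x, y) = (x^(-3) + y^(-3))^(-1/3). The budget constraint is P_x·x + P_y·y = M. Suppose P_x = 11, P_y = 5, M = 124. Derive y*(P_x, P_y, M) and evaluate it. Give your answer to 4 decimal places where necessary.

y* = 8.8369

From the CES first-order condition, (y/x)^(4) = P_x/P_y.
Hence y/x = (P_x/P_y)^(1/(4)), i.e. raised to the 0.25 power.
Substitute y = (y/x)·x into the budget: x* = M/(P_x + P_y·(y/x)).
Numerically y/x = 1.217883, so x* = 124/(11 + 5·1.217883) = 7.256 and y* = 1.217883·7.256 = 8.8369.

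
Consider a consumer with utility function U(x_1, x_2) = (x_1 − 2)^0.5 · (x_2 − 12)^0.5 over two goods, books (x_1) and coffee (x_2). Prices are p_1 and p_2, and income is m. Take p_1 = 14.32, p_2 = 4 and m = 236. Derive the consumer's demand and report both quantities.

x_1* = 7.5642, x_2* = 31.92

Substituting into the budget: x_1* = 2 + 0.5·(m − 2·p_1 − 12·p_2)/p_1, and x_2* = 12 + 0.5·(…)/p_2.
Discretionary income = 236 − 2·14.32 − 12·4 = 159.36; x_1* = 2 + 0.5·159.36/14.32 = 7.5642; x_2* = 12 + 0.5·159.36/4 = 31.92.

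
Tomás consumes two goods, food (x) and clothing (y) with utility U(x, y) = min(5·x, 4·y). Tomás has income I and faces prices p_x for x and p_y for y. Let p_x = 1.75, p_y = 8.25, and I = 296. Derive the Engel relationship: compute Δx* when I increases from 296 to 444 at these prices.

Here 4·1.75 + 5·8.25 = 48.25, giving x* = 24.5389.
At I' = 444: x* = 36.8083. Change: 36.8083 − 24.5389 = 12.2694.

Δx* = 12.2694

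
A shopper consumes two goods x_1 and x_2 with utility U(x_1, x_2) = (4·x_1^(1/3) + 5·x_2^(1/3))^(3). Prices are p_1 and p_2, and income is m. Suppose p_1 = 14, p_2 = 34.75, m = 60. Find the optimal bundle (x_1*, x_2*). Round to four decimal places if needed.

MRS = MU_x_1/MU_x_2 = (4/5)·(x_2/x_1)^(2/3). Set equal to p_1/p_2.
Solve for the ratio: x_2/x_1 = [(5/4)·p_1/p_2]^(1.5).
Substitute x_2 = (x_2/x_1)·x_1 into the budget: x_1* = m/(p_1 + p_2·(x_2/x_1)).
Numerically x_2/x_1 = 0.357376, so x_1* = 60/(14 + 34.75·0.357376) = 2.2711 and x_2* = 0.357376·2.2711 = 0.8116.

x_1* = 2.2711, x_2* = 0.8116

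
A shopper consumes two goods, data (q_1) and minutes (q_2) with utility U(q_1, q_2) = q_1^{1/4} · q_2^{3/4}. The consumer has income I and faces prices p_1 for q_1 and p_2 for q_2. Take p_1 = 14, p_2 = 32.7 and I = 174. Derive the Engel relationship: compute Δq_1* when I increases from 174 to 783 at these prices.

MU_q_1/MU_q_2 = (0.25·q_2)/(0.75·q_1); tangency sets this equal to p_1/p_2.
Rearranging, p_2·q_2 = 3·p_1·q_1. Substituting into the budget gives p_1·q_1·(1 + 3) = I.
Demand: q_1*(p_1,p_2,I) = 0.25·I/p_1 and q_2* = 0.75·I/p_2.
At p_1=14, p_2=32.7, I=174: q_1* = 0.25·174/14 = 3.1071.
At I' = 783: q_1* = 13.9821. Change: 13.9821 − 3.1071 = 10.875.

Δq_1* = 10.875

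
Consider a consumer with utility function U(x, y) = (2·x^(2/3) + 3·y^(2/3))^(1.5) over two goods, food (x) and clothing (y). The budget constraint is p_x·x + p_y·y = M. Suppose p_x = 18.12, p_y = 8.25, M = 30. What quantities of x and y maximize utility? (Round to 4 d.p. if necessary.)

x* = 0.0958, y* = 3.4259

From the CES first-order condition, (2/3)·(y/x)^(1/3) = p_x/p_y.
Solve for the ratio: y/x = [(3/2)·p_x/p_y]^(3).
Substitute y = (y/x)·x into the budget: x* = M/(p_x + p_y·(y/x)).
Numerically y/x = 35.759094, so x* = 30/(18.12 + 8.25·35.759094) = 0.0958 and y* = 35.759094·0.0958 = 3.4259.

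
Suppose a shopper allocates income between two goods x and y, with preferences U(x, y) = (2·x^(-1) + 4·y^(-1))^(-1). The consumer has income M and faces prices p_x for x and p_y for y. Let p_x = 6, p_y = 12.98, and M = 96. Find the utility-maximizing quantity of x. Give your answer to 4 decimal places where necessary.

x* = 5.1947

MU_x ∝ 2·x^(-2), MU_y ∝ 4·y^(-2), so MRS = (1/2)·(y/x)^(2) = p_x/p_y.
Hence y/x = (2·p_x/p_y)^(1/(2)), i.e. raised to the 0.5 power.
Substitute y = (y/x)·x into the budget: x* = M/(p_x + p_y·(y/x)).
Numerically y/x = 0.961509, so x* = 96/(6 + 12.98·0.961509) = 5.1947.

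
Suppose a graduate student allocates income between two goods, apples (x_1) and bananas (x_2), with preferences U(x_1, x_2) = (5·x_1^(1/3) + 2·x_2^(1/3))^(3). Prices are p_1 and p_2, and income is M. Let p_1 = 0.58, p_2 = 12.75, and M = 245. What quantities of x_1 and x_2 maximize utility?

MU_x_1 ∝ 5·x_1^(-2/3), MU_x_2 ∝ 2·x_2^(-2/3), so MRS = (5/2)·(x_2/x_1)^(2/3) = p_1/p_2.
Solve for the ratio: x_2/x_1 = [(2/5)·p_1/p_2]^(1.5).
With the ratio pinned down, the budget gives x_1* = M/(p_1 + p_2·(x_2/x_1)) and x_2* = (x_2/x_1)·x_1*.
Numerically x_2/x_1 = 0.002455, so x_1* = 245/(0.58 + 12.75·0.002455) = 400.7884 and x_2* = 0.002455·400.7884 = 0.9837.

x_1* = 400.7884, x_2* = 0.9837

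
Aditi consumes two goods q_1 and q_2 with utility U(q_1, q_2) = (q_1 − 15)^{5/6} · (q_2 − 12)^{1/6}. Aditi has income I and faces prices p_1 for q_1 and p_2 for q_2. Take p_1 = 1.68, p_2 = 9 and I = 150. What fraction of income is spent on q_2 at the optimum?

Let q_1' = q_1−15, q_2' = q_2−12. MRS = 5·q_2'/q_1' = p_1/p_2.
Substituting into the budget: q_1* = 15 + 5/6·(I − 15·p_1 − 12·p_2)/p_1, and q_2* = 12 + 1/6·(…)/p_2.
Discretionary income = 150 − 15·1.68 − 12·9 = 16.8; q_1* = 15 + 5/6·16.8/1.68 = 23.3333; q_2* = 12 + 1/6·16.8/9 = 12.3111.
Expenditure on q_2: 9·12.3111 = 110.8; share = 0.7387.

share on q_2 = 0.7387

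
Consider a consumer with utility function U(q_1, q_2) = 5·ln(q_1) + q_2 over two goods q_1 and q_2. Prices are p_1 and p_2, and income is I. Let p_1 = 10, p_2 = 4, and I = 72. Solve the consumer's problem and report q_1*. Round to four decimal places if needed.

Set MRS = p_1/p_2: (5/q_1)/1 = p_1/p_2.
So q_1*(p_1,p_2) = 5·p_2/p_1, independent of income; and q_2* = (I − 5·p_2)/p_2.
At the given prices: q_1* = 5·4/10 = 2.

q_1* = 2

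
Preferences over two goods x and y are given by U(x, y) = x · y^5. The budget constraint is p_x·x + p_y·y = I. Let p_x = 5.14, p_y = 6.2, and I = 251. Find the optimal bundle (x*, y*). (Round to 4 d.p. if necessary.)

x* = 8.1388, y* = 33.7366

Tangency: MRS = (1/5)·y/x = p_x/p_y.
So p_y·y = 5·p_x·x; combined with the budget, a share 1/6 of income goes to x.
Demand: x*(p_x,p_y,I) = 1/6·I/p_x and y* = 5/6·I/p_y.
At p_x=5.14, p_y=6.2, I=251: x* = 1/6·251/5.14 = 8.1388, y* = 33.7366.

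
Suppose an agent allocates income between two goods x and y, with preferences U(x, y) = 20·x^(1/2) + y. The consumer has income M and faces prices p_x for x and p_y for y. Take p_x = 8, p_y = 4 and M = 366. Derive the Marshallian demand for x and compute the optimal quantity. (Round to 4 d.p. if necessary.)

x* = 25

Set MRS = p_x/p_y: 10·x^(−1/2) = p_x/p_y.
Thus x* = (10·p_y/p_x)² — independent of M — with the rest of income spent on y.
Plugging in: x* = (10·4/8)² = 25.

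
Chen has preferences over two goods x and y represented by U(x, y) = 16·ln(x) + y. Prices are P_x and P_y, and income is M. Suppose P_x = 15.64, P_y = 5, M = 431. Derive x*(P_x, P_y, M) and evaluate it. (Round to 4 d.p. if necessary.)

x* = 5.1151

Set MRS = P_x/P_y: (16/x)/1 = P_x/P_y.
So x*(P_x,P_y) = 16·P_y/P_x, independent of income; and y* = (M − 16·P_y)/P_y.
At the given prices: x* = 16·5/15.64 = 5.1151.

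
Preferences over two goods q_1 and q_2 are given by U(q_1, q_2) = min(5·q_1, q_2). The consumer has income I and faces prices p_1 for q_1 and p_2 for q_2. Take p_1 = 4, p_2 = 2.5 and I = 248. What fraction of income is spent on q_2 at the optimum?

share on q_2 = 0.7576

With perfect complements, no substitution: consume in ratio q_1:q_2 = 1:5.
Budget: p_1·q_1 + p_2·5·q_1 = I, so (p_1 + 5·p_2)·q_1 = I.
Demand: q_1*(p_1,p_2,I) = I/(p_1 + 5·p_2), q_2* = 5·I/(p_1 + 5·p_2).
Here 4 + 5·2.5 = 16.5, giving q_1* = 15.0303 and q_2* = 75.1515.
Expenditure on q_2: 2.5·75.1515 = 187.8788; share = 0.7576.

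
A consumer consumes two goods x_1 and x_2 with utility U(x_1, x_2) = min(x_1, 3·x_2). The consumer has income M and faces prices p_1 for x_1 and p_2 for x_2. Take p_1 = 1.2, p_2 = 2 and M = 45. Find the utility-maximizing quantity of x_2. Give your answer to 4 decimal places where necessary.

Leontief preferences: the optimum is at the kink where x_1/3 = x_2/1, i.e. x_2 = (1/3)·x_1.
Budget: p_1·x_1 + p_2·(1/3)·x_1 = M, so (3·p_1 + p_2)·x_1 = 3·M.
Demand: x_1*(p_1,p_2,M) = 3·M/(3·p_1 + p_2), x_2* = M/(3·p_1 + p_2).
Here 3·1.2 + 2 = 5.6, giving x_2* = 8.0357.

x_2* = 8.0357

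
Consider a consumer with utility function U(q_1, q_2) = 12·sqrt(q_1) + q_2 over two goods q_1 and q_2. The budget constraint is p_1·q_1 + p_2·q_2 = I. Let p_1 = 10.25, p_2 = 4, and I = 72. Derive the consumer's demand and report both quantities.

Utility is quasi-linear in q_2; the FOC for q_1 is 6/√q_1 = p_1/p_2.
Solve: √q_1 = 6·p_2/p_1, so q_1*(p_1,p_2) = (6·p_2/p_1)², and q_2* = (I − p_1·q_1*)/p_2.
Plugging in: q_1* = (6·4/10.25)² = 5.4825, q_2* = 3.9512.

q_1* = 5.4825, q_2* = 3.9512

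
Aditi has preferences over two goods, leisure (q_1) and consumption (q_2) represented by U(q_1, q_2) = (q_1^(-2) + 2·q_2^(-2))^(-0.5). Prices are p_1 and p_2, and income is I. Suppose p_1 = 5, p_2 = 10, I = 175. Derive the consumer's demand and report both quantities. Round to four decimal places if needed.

q_1* = 11.6667, q_2* = 11.6667

From the CES first-order condition, (1/2)·(q_2/q_1)^(3) = p_1/p_2.
Hence q_2/q_1 = (2·p_1/p_2)^(1/(3)), i.e. raised to the 1/3 power.
Substitute q_2 = (q_2/q_1)·q_1 into the budget: q_1* = I/(p_1 + p_2·(q_2/q_1)).
Numerically q_2/q_1 = 1, so q_1* = 175/(5 + 10·1) = 11.6667 and q_2* = 1·11.6667 = 11.6667.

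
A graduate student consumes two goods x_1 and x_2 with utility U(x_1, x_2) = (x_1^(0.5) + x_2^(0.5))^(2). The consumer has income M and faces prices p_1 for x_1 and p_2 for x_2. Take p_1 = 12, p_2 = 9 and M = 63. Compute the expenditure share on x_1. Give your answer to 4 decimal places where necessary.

share on x_1 = 0.4286

Substitute x_2 = (x_2/x_1)·x_1 into the budget: x_1* = M/(p_1 + p_2·(x_2/x_1)).
Numerically x_2/x_1 = 1.777778, so x_1* = 63/(12 + 9·1.777778) = 2.25 and x_2* = 1.777778·2.25 = 4.
Expenditure on x_1: 12·2.25 = 27; share = 0.4286.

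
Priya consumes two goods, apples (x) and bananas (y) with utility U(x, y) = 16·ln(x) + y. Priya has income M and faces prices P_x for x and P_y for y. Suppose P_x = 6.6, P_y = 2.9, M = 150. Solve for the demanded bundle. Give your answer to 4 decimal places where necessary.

Set MRS = P_x/P_y: (16/x)/1 = P_x/P_y.
So x*(P_x,P_y) = 16·P_y/P_x, independent of income; and y* = (M − 16·P_y)/P_y.
At the given prices: x* = 16·2.9/6.6 = 7.0303, and y* = 35.7241.

x* = 7.0303, y* = 35.7241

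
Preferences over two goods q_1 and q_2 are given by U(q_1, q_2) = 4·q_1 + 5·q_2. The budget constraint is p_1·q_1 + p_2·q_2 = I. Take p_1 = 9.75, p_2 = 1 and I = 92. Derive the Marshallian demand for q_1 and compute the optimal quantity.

Numerically: q_1* = 0, q_2* = 92.

q_1* = 0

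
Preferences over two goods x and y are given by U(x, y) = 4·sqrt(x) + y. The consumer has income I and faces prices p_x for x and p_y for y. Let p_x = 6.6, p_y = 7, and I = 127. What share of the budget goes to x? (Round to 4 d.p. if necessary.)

share on x = 0.2338

Set MRS = p_x/p_y: 2·x^(−1/2) = p_x/p_y.
Solve: √x = 2·p_y/p_x, so x*(p_x,p_y) = (2·p_y/p_x)², and y* = (I − p_x·x*)/p_y.
Plugging in: x* = (2·7/6.6)² = 4.4995, y* = 13.9004.
Expenditure on x: 6.6·4.4995 = 29.697; share = 0.2338.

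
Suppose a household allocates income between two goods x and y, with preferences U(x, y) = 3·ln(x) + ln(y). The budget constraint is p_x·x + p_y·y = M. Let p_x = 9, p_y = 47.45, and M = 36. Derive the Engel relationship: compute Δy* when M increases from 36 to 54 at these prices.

Δy* = 0.0948

Tangency: MRS = 3·y/x = p_x/p_y.
So 3·p_y·y = p_x·x; combined with the budget, a share 0.75 of income goes to x.
Demand: x*(p_x,p_y,M) = 0.75·M/p_x and y* = 0.25·M/p_y.
At p_x=9, p_y=47.45, M=36: y* = 0.25·36/47.45 = 0.1897.
At M' = 54: y* = 0.2845. Change: 0.2845 − 0.1897 = 0.0948.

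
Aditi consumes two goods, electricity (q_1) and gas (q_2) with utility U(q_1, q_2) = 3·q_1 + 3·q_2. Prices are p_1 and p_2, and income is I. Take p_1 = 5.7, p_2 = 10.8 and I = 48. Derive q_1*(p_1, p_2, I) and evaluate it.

q_1* = 8.4211

Perfect substitutes: compare marginal utility per dollar. 3/p_1 vs 3/p_2 → 0.5263 vs 0.2778.
q_1 gives more utility per dollar, so spend all income on q_1: q_1* = I/p_1, q_2* = 0.
Numerically: q_1* = 8.4211, q_2* = 0.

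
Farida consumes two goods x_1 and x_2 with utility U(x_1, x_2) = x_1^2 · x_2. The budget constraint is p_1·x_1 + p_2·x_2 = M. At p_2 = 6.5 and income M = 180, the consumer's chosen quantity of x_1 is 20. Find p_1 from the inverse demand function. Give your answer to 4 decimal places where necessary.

The MRS is 2·x_2/x_1. Set MRS = p_1/p_2.
So 2·p_2·x_2 = p_1·x_1; combined with the budget, a share 2/3 of income goes to x_1.
Demand: x_1*(p_1,p_2,M) = 2/3·M/p_1 and x_2* = 1/3·M/p_2.
Set x_1* = 20 in the demand function and solve for p_1: p_1 = 6.

p_1 = 6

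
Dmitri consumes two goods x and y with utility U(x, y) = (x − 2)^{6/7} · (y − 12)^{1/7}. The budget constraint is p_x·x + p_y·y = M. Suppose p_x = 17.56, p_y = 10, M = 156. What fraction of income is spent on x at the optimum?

Let x' = x−2, y' = y−12. MRS = 6·y'/x' = p_x/p_y.
Substituting into the budget: x* = 2 + 6/7·(M − 2·p_x − 12·p_y)/p_x, and y* = 12 + 1/7·(…)/p_y.
Discretionary income = 156 − 2·17.56 − 12·10 = 0.88; x* = 2 + 6/7·0.88/17.56 = 2.043; y* = 12 + 1/7·0.88/10 = 12.0126.
Expenditure on x: 17.56·2.043 = 35.8743; share = 0.23.

share on x = 0.23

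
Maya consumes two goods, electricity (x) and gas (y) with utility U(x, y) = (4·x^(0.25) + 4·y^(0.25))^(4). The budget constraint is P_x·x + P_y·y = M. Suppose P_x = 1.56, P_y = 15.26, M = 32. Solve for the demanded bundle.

From the CES first-order condition, (y/x)^(0.75) = P_x/P_y.
Solve for the ratio: y/x = [P_x/P_y]^(4/3).
With the ratio pinned down, the budget gives x* = M/(P_x + P_y·(y/x)) and y* = (y/x)·x*.
Numerically y/x = 0.0478, so x* = 32/(1.56 + 15.26·0.0478) = 13.9773 and y* = 0.0478·13.9773 = 0.6681.

x* = 13.9773, y* = 0.6681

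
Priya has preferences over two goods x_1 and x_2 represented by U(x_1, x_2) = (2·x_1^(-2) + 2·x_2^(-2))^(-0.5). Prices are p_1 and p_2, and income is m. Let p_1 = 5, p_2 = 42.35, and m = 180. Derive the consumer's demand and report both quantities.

With the ratio pinned down, the budget gives x_1* = m/(p_1 + p_2·(x_2/x_1)) and x_2* = (x_2/x_1)·x_1*.
Numerically x_2/x_1 = 0.490575, so x_1* = 180/(5 + 42.35·0.490575) = 6.9833 and x_2* = 0.490575·6.9833 = 3.4258.

x_1* = 6.9833, x_2* = 3.4258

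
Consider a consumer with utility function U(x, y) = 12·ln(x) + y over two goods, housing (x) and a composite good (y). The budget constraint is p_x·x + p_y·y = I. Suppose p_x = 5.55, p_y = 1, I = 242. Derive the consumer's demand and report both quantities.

x* = 2.1622, y* = 230

MU_x = 12/x, MU_y = 1. Tangency: 12/x = p_x/p_y.
So x*(p_x,p_y) = 12·p_y/p_x, independent of income; and y* = (I − 12·p_y)/p_y.
At the given prices: x* = 12·1/5.55 = 2.1622, and y* = 230.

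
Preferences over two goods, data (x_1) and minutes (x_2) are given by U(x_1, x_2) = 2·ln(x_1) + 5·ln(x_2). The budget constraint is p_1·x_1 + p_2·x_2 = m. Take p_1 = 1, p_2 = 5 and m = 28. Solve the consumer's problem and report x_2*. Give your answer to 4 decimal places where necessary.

MU_x_1/MU_x_2 = (2·x_2)/(5·x_1); tangency sets this equal to p_1/p_2.
Rearranging, p_2·x_2 = (5/2)·p_1·x_1. Substituting into the budget gives p_1·x_1·(1 + (5/2)) = m.
Demand: x_1*(p_1,p_2,m) = 2/7·m/p_1 and x_2* = 5/7·m/p_2.
At p_1=1, p_2=5, m=28: x_2* = 5/7·28/5 = 4.

x_2* = 4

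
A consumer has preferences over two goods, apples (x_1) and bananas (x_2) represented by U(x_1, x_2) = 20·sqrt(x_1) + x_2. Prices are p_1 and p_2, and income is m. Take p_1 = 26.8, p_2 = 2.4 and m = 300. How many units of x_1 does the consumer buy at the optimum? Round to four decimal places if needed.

x_1* = 0.802

Plugging in: x_1* = (10·2.4/26.8)² = 0.802.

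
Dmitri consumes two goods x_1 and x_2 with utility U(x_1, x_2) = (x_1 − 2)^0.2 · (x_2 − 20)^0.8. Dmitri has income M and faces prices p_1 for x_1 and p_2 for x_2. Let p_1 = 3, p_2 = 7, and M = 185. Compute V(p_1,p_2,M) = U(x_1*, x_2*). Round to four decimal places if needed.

V = 4.0017

Let x_1' = x_1−2, x_2' = x_2−20. MRS = (1/4)·x_2'/x_1' = p_1/p_2.
After buying the subsistence bundle (2, 20), a share 0.2 of the remaining income goes to x_1: x_1* = 2 + 0.2·(M − 2p_1 − 20p_2)/p_1.
Discretionary income = 185 − 2·3 − 20·7 = 39; x_1* = 2 + 0.2·39/3 = 4.6; x_2* = 20 + 0.8·39/7 = 24.4571.
Utility at the optimum: U(4.6, 24.4571) = 4.0017.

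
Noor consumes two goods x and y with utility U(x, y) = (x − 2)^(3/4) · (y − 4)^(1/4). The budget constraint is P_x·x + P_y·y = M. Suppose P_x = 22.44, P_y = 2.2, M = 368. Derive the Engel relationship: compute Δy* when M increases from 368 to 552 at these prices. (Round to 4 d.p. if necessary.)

Δy* = 20.9091

Let x' = x−2, y' = y−4. MRS = 3·y'/x' = P_x/P_y.
Substituting into the budget: x* = 2 + 0.75·(M − 2·P_x − 4·P_y)/P_x, and y* = 4 + 0.25·(…)/P_y.
Discretionary income = 368 − 2·22.44 − 4·2.2 = 314.32; y* = 4 + 0.25·314.32/2.2 = 39.7182.
At M' = 552: y* = 60.6273. Change: 60.6273 − 39.7182 = 20.9091.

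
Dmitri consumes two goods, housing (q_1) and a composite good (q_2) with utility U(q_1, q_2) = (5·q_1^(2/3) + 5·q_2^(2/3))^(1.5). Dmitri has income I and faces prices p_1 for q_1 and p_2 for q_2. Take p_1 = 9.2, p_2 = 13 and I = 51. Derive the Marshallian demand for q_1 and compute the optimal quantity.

q_1* = 3.6936

From the CES first-order condition, (q_2/q_1)^(1/3) = p_1/p_2.
Solve for the ratio: q_2/q_1 = [p_1/p_2]^(3).
With the ratio pinned down, the budget gives q_1* = I/(p_1 + p_2·(q_2/q_1)) and q_2* = (q_2/q_1)·q_1*.
Numerically q_2/q_1 = 0.354432, so q_1* = 51/(9.2 + 13·0.354432) = 3.6936.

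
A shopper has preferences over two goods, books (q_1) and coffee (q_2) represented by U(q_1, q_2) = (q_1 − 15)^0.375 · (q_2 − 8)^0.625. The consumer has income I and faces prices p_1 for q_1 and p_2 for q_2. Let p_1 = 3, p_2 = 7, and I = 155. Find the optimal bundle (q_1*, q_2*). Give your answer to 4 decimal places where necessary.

This is Cobb-Douglas in (q_1−15, q_2−8): tangency gives 0.375·p_2·(q_2−8) = 0.625·p_1·(q_1−15).
After buying the subsistence bundle (15, 8), a share 0.375 of the remaining income goes to q_1: q_1* = 15 + 0.375·(I − 15p_1 − 8p_2)/p_1.
Discretionary income = 155 − 15·3 − 8·7 = 54; q_1* = 15 + 0.375·54/3 = 21.75; q_2* = 8 + 0.625·54/7 = 12.8214.

q_1* = 21.75, q_2* = 12.8214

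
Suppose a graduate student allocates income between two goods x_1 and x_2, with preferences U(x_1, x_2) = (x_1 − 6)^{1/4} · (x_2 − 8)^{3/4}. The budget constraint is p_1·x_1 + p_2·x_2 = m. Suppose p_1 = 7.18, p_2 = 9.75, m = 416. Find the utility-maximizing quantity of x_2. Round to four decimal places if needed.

Let x_1' = x_1−6, x_2' = x_2−8. MRS = (1/3)·x_2'/x_1' = p_1/p_2.
Substituting into the budget: x_1* = 6 + 0.25·(m − 6·p_1 − 8·p_2)/p_1, and x_2* = 8 + 0.75·(…)/p_2.
Discretionary income = 416 − 6·7.18 − 8·9.75 = 294.92; x_2* = 8 + 0.75·294.92/9.75 = 30.6862.

x_2* = 30.6862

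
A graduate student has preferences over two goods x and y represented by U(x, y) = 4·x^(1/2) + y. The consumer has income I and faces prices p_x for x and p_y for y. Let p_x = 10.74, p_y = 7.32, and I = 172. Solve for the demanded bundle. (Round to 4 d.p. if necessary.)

x* = 1.8581, y* = 20.771

Set MRS = p_x/p_y: 2·x^(−1/2) = p_x/p_y.
Solve: √x = 2·p_y/p_x, so x*(p_x,p_y) = (2·p_y/p_x)², and y* = (I − p_x·x*)/p_y.
Plugging in: x* = (2·7.32/10.74)² = 1.8581, y* = 20.771.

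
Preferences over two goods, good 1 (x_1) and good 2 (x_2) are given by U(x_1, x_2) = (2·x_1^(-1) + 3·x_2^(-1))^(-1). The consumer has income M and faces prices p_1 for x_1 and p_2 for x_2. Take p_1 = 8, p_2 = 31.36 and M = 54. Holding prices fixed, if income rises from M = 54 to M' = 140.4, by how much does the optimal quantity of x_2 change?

Δx_2* = 1.9507

From the CES first-order condition, (2/3)·(x_2/x_1)^(2) = p_1/p_2.
Solve for the ratio: x_2/x_1 = [(3/2)·p_1/p_2]^(0.5).
Substitute x_2 = (x_2/x_1)·x_1 into the budget: x_1* = M/(p_1 + p_2·(x_2/x_1)).
Numerically x_2/x_1 = 0.61859, so x_1* = 54/(8 + 31.36·0.61859) = 1.9709 and x_2* = 0.61859·1.9709 = 1.2192.
At M' = 140.4: x_2* = 3.1698. Change: 3.1698 − 1.2192 = 1.9507.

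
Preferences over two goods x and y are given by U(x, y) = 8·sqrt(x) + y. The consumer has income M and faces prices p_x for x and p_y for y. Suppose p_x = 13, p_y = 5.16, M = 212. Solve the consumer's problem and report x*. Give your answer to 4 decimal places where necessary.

MU_x = 4/√x, MU_y = 1. Tangency: 4/√x = p_x/p_y.
Solve: √x = 4·p_y/p_x, so x*(p_x,p_y) = (4·p_y/p_x)², and y* = (M − p_x·x*)/p_y.
Plugging in: x* = (4·5.16/13)² = 2.5208.

x* = 2.5208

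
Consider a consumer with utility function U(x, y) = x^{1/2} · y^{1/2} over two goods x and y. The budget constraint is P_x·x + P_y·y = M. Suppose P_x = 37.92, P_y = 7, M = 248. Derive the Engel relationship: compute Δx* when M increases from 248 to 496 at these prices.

Δx* = 3.27

Tangency: MRS = y/x = P_x/P_y.
So 0.5·P_y·y = 0.5·P_x·x; combined with the budget, a share 0.5 of income goes to x.
Demand: x*(P_x,P_y,M) = 0.5·M/P_x and y* = 0.5·M/P_y.
At P_x=37.92, P_y=7, M=248: x* = 0.5·248/37.92 = 3.27.
At M' = 496: x* = 6.5401. Change: 6.5401 − 3.27 = 3.27.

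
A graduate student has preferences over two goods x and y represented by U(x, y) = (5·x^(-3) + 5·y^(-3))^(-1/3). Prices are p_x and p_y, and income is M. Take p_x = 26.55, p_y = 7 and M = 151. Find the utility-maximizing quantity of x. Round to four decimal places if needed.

From the CES first-order condition, (y/x)^(4) = p_x/p_y.
Hence y/x = (p_x/p_y)^(1/(4)), i.e. raised to the 0.25 power.
Substitute y = (y/x)·x into the budget: x* = M/(p_x + p_y·(y/x)).
Numerically y/x = 1.395538, so x* = 151/(26.55 + 7·1.395538) = 4.1576.

x* = 4.1576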